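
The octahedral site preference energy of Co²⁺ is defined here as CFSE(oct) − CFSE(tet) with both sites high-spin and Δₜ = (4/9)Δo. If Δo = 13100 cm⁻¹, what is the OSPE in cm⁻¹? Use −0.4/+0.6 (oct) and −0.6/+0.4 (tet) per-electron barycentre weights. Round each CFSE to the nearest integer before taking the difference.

Group 9 minus oxidation state +2 gives a d⁷ configuration for Co²⁺.
Octahedral (high-spin): t₂g⁵ eg², CFSE = 5(−0.4) + 2(+0.6) = -0.8Δo = -0.8 × 13100 = -10480 cm⁻¹.
Tetrahedral: e⁴ t₂³, CFSE = 4(−0.6) + 3(+0.4) = -1.2Δₜ = -1.2 × (4/9) × 13100 = -6987 cm⁻¹.
Subtracting, OSPE = -10480 − (-6987) = -3493 cm⁻¹.

-3493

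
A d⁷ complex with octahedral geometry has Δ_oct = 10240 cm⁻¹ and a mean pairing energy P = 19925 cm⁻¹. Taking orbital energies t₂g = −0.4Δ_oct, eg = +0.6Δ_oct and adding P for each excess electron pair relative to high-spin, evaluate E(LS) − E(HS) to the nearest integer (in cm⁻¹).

9685

High-spin d⁷ fills as t₂g⁵ eg² with CFSE 5(−0.4) + 2(+0.6) = -0.8Δ_oct = -8192 cm⁻¹.
For low-spin the configuration is t₂g⁶ eg¹: orbital energy -1.8 × 10240 = -18432 cm⁻¹, and 1 additional pair relative to high-spin adds 19925 cm⁻¹, giving 1493 cm⁻¹.
Thus E(LS) − E(HS) = 9685 cm⁻¹.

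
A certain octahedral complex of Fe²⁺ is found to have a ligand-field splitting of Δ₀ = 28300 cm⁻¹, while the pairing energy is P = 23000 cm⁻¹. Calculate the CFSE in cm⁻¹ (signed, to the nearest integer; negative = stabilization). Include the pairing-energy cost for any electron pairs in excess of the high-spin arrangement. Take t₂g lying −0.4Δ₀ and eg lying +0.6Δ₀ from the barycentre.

-21920

Fe sits in group 8; removing 2 electrons leaves Fe²⁺ with 8 − 2 = 6 d electrons.
Here Δ₀ > P (28300 > 23000), so the low-spin state is favoured.
Filling d⁶ accordingly: t₂g⁶ eg⁰.
Orbital CFSE = -2.4Δ₀ = -2.4 × 28300 = -67920 cm⁻¹.
Excess pairs vs high-spin: 3 − 1 = 2; pairing cost = +46000 cm⁻¹.
Net CFSE = -67920 + 46000 = -21920 cm⁻¹.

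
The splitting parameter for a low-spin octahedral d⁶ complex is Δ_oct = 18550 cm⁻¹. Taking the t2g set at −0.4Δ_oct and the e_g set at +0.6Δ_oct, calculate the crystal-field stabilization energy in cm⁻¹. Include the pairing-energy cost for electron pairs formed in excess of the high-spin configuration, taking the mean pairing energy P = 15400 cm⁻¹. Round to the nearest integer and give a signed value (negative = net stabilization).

-13720

Electron filling gives t2g^6 e_g^0.
Orbital CFSE = 6(-0.4) + 0(0.6) = -2.4Δ_oct = -2.4 × 18550 = -44520 cm⁻¹.
Relative to high-spin t2g^4 e_g^2 (1 paired), the low-spin configuration has 2 additional pairs, contributing +2 × 15400 = +30800 cm⁻¹.
Overall CFSE = -44520 + 30800 = -13720 cm⁻¹.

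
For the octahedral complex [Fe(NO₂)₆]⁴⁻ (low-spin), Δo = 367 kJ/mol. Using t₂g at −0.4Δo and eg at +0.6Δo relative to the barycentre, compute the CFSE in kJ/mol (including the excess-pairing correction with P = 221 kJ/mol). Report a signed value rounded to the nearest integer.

-439

Each NO₂⁻ contributes -1; 6 × (-1) = -6. With overall charge -4, Fe is in the +2 oxidation state.
Fe²⁺: group 8, so d-count = 8 − 2 = 6.
Configuration: t₂g⁶ eg⁰.
Orbital CFSE = 6(-0.4) + 0(0.6) = -2.4Δo = -2.4 × 367 = -881 kJ/mol.
Relative to high-spin t₂g⁴ eg² (1 paired), the low-spin configuration has 2 additional pairs, contributing +2 × 221 = +442 kJ/mol.
Combining: -881 + 442 = -439 kJ/mol.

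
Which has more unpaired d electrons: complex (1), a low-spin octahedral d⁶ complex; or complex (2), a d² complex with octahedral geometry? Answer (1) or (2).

(1): t₂g⁶ eg⁰ → 0 unpaired.
(2): t₂g² eg⁰ → 2 unpaired.
So (2) has more unpaired electrons.

(2)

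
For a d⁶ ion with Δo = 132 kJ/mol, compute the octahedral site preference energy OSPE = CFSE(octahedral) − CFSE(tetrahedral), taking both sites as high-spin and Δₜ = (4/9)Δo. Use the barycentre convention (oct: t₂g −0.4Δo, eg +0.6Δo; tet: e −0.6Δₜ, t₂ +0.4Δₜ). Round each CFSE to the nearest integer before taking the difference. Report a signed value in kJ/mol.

-18

Octahedral (high-spin): t₂g⁴ eg², CFSE = 4(−0.4) + 2(+0.6) = -0.4Δo = -0.4 × 132 = -53 kJ/mol.
Tetrahedral: e³ t₂³, CFSE = 3(−0.6) + 3(+0.4) = -0.6Δₜ = -0.6 × (4/9) × 132 = -35 kJ/mol.
OSPE = -53 − (-35) = -18 kJ/mol.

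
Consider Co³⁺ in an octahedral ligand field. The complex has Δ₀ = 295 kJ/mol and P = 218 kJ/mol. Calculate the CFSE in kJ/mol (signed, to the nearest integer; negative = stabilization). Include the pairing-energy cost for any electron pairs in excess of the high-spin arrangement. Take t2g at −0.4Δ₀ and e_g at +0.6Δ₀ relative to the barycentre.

-272

Co³⁺: group 9, so d-count = 9 − 3 = 6.
Δ₀ > P, so pairing is preferred: the ground state is low-spin.
That gives t2g^6 e_g^0.
Orbital CFSE = -2.4Δ₀ = -2.4 × 295 = -708 kJ/mol.
Excess pairs vs high-spin: 3 − 1 = 2; pairing cost = +436 kJ/mol.
Net CFSE = -708 + 436 = -272 kJ/mol.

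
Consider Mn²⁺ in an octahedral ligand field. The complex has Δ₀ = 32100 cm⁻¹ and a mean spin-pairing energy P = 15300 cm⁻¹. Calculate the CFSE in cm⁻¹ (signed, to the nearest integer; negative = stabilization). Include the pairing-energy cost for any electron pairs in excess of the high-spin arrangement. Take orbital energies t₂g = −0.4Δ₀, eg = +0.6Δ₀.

Mn is in group 7, so Mn²⁺ is d⁵ (7 − 2 = 5).
With Δ₀ > P the complex is low-spin.
Filling d⁵ accordingly: t₂g⁵ eg⁰.
Orbital CFSE = -2.0Δ₀ = -2.0 × 32100 = -64200 cm⁻¹.
Excess pairs vs high-spin: 2 − 0 = 2; pairing cost = +30600 cm⁻¹.
Net CFSE = -64200 + 30600 = -33600 cm⁻¹.

-33600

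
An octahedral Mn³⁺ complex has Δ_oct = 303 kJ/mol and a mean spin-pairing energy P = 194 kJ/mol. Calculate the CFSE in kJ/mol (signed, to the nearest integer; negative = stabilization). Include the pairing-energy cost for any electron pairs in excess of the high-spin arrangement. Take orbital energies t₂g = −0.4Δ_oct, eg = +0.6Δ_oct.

Mn³⁺: group 7, so d-count = 7 − 3 = 4.
Here Δ_oct > P (303 > 194), so the low-spin state is favoured.
That gives t₂g⁴ eg⁰.
Orbital CFSE = -1.6Δ_oct = -1.6 × 303 = -485 kJ/mol.
Excess pairs vs high-spin: 1 − 0 = 1; pairing cost = +194 kJ/mol.
Net CFSE = -485 + 194 = -291 kJ/mol.

-291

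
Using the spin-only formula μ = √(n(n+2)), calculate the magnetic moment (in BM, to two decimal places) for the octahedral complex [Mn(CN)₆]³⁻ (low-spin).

Each CN⁻ contributes -1; 6 × (-1) = -6. With overall charge -3, Mn is in the +3 oxidation state.
Group 7 minus oxidation state +3 gives a d⁴ configuration for Mn³⁺.
Configuration: t2g^4 e_g^0 → 2 unpaired electrons.
μ(spin-only) = √[2(2+2)] = √8 ≈ 2.83 BM.

2.83 BM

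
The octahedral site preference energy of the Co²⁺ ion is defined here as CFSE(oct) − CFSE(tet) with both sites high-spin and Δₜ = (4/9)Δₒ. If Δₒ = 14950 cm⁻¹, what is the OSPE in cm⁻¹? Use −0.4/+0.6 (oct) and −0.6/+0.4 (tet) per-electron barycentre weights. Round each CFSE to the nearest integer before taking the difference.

Co is in group 9, so Co²⁺ is d⁷ (9 − 2 = 7).
Octahedral high-spin t₂g⁵ eg²: CFSE = -0.8 × 14950 = -11960 cm⁻¹.
In a tetrahedral site the filling is e⁴ t₂³: CFSE(tet) = -1.2Δₜ = -1.2 × (4/9)(14950) = -7973 cm⁻¹.
Subtracting, OSPE = -11960 − (-7973) = -3987 cm⁻¹.

-3987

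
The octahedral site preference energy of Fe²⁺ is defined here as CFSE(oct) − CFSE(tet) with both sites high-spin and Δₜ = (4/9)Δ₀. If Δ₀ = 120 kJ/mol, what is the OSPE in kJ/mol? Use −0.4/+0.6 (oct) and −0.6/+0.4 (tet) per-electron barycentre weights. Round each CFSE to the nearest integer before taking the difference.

-16

Fe²⁺: group 8, so d-count = 8 − 2 = 6.
In an octahedral site d⁶ (HS) is t₂g⁴ eg², giving CFSE(oct) = -0.4Δ₀ = -48 kJ/mol.
Tetrahedral: e³ t₂³, CFSE = 3(−0.6) + 3(+0.4) = -0.6Δₜ = -0.6 × (4/9) × 120 = -32 kJ/mol.
OSPE = -48 − (-32) = -16 kJ/mol.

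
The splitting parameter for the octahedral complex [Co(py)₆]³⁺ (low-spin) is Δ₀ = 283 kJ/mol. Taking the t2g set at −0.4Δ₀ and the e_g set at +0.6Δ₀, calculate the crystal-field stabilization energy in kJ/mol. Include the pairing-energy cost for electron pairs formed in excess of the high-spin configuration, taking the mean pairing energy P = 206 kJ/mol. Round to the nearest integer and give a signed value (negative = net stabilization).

-267

py is neutral, so the +3 overall charge sits on Co: oxidation state +3.
Co is in group 9, so Co³⁺ is d⁶ (9 − 3 = 6).
Configuration: t2g^6 e_g^0.
Orbital CFSE = 6(-0.4) + 0(0.6) = -2.4Δ₀ = -2.4 × 283 = -679 kJ/mol.
High-spin d⁶ would be t2g^4 e_g^2 with 1 pair; low-spin has 3, so 2 excess pairs cost +2P = +412 kJ/mol.
Net CFSE = -679 + 412 = -267 kJ/mol.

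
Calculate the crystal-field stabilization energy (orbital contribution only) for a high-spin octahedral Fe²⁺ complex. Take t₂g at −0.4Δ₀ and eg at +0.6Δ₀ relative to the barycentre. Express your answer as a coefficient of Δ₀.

-0.4 Δ₀

Fe is in group 8, so Fe²⁺ is d⁶ (8 − 2 = 6).
Configuration: t₂g⁴ eg².
CFSE = 4(-0.4Δ₀) + 2(0.6Δ₀) = -1.6Δ₀ + 1.2Δ₀ = -0.4Δ₀.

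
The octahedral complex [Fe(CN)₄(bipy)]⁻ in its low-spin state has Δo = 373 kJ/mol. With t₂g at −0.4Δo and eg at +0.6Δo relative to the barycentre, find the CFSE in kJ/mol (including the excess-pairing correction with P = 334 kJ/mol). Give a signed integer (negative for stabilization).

Ligand charges: 4×(-1) from CN⁻ and 1×(+0) from bipy sum to -4; with overall charge -1, Fe is +3.
Fe sits in group 8; removing 3 electrons leaves Fe³⁺ with 8 − 3 = 5 d electrons.
Electron filling gives t₂g⁵ eg⁰.
The orbital stabilization is -2.0Δo = -2.0 × 373 = -746 kJ/mol.
Pairing penalty: 2 pairs vs 0 in the high-spin reference → 2 extra × P = 668 kJ/mol.
Net CFSE = -746 + 668 = -78 kJ/mol.

-78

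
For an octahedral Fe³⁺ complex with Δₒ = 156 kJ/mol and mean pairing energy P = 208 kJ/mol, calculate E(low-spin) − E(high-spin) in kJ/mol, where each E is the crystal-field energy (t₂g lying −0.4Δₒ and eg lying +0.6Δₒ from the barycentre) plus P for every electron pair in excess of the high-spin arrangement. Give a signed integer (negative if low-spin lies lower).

104

Fe sits in group 8; removing 3 electrons leaves Fe³⁺ with 8 − 3 = 5 d electrons.
High-spin d⁵ fills as t₂g³ eg² with CFSE 3(−0.4) + 2(+0.6) = 0.0Δₒ = 0 kJ/mol.
Low-spin: t₂g⁵ eg⁰, orbital CFSE = -2.0Δₒ = -312 kJ/mol; plus 2 excess pairs × P = +416 kJ/mol; total 104 kJ/mol.
The difference is 104 − (0) = 104 kJ/mol, so high-spin lies lower.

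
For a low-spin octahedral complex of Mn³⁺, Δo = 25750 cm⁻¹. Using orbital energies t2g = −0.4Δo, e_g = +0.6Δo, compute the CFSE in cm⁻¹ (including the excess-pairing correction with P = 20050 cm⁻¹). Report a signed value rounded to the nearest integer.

-21150

Mn sits in group 7; removing 3 electrons leaves Mn³⁺ with 7 − 3 = 4 d electrons.
The d⁴ electrons fill as t2g^4 e_g^0.
Orbital CFSE = 4(-0.4) + 0(0.6) = -1.6Δo = -1.6 × 25750 = -41200 cm⁻¹.
Pairing penalty: 1 pair vs 0 in the high-spin reference → 1 extra × P = 20050 cm⁻¹.
Combining: -41200 + 20050 = -21150 cm⁻¹.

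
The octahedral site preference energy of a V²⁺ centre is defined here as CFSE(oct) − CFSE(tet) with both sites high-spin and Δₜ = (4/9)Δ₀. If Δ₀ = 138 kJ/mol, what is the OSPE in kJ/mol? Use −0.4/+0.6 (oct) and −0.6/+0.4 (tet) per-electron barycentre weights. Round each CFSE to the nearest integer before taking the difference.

-117

V sits in group 5; removing 2 electrons leaves V²⁺ with 5 − 2 = 3 d electrons.
Octahedral high-spin t2g^3 e_g^0: CFSE = -1.2 × 138 = -166 kJ/mol.
Tetrahedral: e^2 t2^1, CFSE = 2(−0.6) + 1(+0.4) = -0.8Δₜ = -0.8 × (4/9) × 138 = -49 kJ/mol.
OSPE = -166 − (-49) = -117 kJ/mol.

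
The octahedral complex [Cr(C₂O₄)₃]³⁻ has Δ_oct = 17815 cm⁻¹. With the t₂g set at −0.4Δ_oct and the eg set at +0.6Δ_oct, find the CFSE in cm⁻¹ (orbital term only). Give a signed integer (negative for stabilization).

Each C₂O₄²⁻ contributes -2; 3 × (-2) = -6. With overall charge -3, Cr is in the +3 oxidation state.
Cr³⁺: group 6, so d-count = 6 − 3 = 3.
The d³ electrons fill as t₂g³ eg⁰.
CFSE(orbital) = 3×(-0.4Δ_oct) + 0×(0.6Δ_oct) = -1.2Δ_oct; with Δ_oct = 17815 cm⁻¹ that is -21378 cm⁻¹.

-21378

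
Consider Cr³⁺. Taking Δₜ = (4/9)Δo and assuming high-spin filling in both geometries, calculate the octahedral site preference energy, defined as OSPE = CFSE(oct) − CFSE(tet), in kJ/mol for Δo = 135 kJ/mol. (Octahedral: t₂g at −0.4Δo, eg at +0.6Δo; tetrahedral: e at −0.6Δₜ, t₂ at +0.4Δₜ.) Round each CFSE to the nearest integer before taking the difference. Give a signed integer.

Cr is in group 6, so Cr³⁺ is d³ (6 − 3 = 3).
Octahedral high-spin t₂g³ eg⁰: CFSE = -1.2 × 135 = -162 kJ/mol.
Tetrahedral: e² t₂¹, CFSE = 2(−0.6) + 1(+0.4) = -0.8Δₜ = -0.8 × (4/9) × 135 = -48 kJ/mol.
OSPE = CFSE(oct) − CFSE(tet) = -162 − (-48) = -114 kJ/mol.

-114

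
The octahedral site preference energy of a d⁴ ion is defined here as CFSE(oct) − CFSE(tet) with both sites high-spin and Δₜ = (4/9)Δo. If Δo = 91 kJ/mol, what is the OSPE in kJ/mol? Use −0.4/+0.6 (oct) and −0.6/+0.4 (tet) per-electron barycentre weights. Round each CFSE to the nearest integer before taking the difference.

Octahedral (high-spin): t2g^3 e_g^1, CFSE = 3(−0.4) + 1(+0.6) = -0.6Δo = -0.6 × 91 = -55 kJ/mol.
Tetrahedral e^2 t2^2 gives -0.4Δₜ = -0.4 × (4/9) × 91 = -16 kJ/mol.
OSPE = -55 − (-16) = -39 kJ/mol.

-39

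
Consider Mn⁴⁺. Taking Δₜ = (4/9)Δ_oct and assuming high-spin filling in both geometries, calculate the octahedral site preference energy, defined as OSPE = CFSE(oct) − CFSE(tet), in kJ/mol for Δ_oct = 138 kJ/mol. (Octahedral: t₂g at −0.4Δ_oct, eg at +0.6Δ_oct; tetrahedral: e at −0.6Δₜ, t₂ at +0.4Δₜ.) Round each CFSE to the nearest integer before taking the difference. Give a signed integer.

Mn is in group 7, so Mn⁴⁺ is d³ (7 − 4 = 3).
Octahedral (high-spin): t2g^3 e_g^0, CFSE = 3(−0.4) + 0(+0.6) = -1.2Δ_oct = -1.2 × 138 = -166 kJ/mol.
Tetrahedral e^2 t2^1 gives -0.8Δₜ = -0.8 × (4/9) × 138 = -49 kJ/mol.
Subtracting, OSPE = -166 − (-49) = -117 kJ/mol.

-117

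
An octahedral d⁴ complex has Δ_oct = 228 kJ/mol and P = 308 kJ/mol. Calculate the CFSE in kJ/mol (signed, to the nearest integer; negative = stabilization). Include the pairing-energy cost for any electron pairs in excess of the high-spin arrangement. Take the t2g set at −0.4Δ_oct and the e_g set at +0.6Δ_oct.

Here Δ_oct < P (228 < 308), so the high-spin state is favoured.
Configuration: t2g^3 e_g^1.
Orbital CFSE = -0.6Δ_oct = -0.6 × 228 = -137 kJ/mol.
High-spin has no excess pairs, so no pairing correction applies.

-137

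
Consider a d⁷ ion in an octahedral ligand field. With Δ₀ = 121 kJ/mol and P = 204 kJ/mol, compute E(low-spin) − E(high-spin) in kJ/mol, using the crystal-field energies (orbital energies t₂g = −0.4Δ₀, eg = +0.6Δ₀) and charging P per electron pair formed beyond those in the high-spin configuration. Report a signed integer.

83

In the high-spin limit (t₂g⁵ eg²) the orbital term is -0.8Δ₀ = -97 kJ/mol, with no excess pairing.
Low-spin: t₂g⁶ eg¹, orbital CFSE = -1.8Δ₀ = -218 kJ/mol; plus 1 excess pair × P = +204 kJ/mol; total -14 kJ/mol.
The difference is -14 − (-97) = 83 kJ/mol, so high-spin lies lower.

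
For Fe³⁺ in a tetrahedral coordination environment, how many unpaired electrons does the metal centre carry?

5

Group 8 minus oxidation state +3 gives a d⁵ configuration for Fe³⁺.
With tetrahedral geometry the complex is necessarily high-spin.
Configuration: e² t₂³, giving 5 unpaired electrons.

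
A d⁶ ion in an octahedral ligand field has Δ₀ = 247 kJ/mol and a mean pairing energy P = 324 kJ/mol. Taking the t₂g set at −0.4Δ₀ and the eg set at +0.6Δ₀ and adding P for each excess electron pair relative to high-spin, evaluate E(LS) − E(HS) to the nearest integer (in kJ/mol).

In the high-spin limit (t₂g⁴ eg²) the orbital term is -0.4Δ₀ = -99 kJ/mol, with no excess pairing.
Low-spin t₂g⁶ eg⁰ gives -2.4Δ₀ = -593 kJ/mol, but forming 2 extra pairs costs 2P = 648 kJ/mol, so E(LS) = -593 + 648 = 55 kJ/mol.
Thus E(LS) − E(HS) = 154 kJ/mol.

154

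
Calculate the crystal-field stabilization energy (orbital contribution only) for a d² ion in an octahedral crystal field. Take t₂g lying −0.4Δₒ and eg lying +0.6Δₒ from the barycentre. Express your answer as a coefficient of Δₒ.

-0.8 Δₒ

Configuration: t₂g² eg⁰.
CFSE = 2(-0.4Δₒ) + 0(0.6Δₒ) = -0.8Δₒ + 0.0Δₒ = -0.8Δₒ.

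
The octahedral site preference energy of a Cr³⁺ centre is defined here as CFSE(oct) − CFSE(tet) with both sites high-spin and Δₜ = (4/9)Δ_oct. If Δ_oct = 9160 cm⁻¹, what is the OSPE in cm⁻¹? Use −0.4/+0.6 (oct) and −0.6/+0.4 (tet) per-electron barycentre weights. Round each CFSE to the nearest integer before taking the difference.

Cr sits in group 6; removing 3 electrons leaves Cr³⁺ with 6 − 3 = 3 d electrons.
Octahedral high-spin t₂g³ eg⁰: CFSE = -1.2 × 9160 = -10992 cm⁻¹.
Tetrahedral: e² t₂¹, CFSE = 2(−0.6) + 1(+0.4) = -0.8Δₜ = -0.8 × (4/9) × 9160 = -3257 cm⁻¹.
Subtracting, OSPE = -10992 − (-3257) = -7735 cm⁻¹.

-7735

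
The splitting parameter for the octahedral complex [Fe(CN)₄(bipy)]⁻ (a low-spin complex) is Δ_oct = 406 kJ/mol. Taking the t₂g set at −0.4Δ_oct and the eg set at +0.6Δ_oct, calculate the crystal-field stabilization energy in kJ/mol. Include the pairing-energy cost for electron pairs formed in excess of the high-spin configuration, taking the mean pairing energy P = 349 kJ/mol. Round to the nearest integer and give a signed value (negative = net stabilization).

-114

Ligand charges: 4×(-1) from CN⁻ and 1×(+0) from bipy sum to -4; with overall charge -1, Fe is +3.
Group 8 minus oxidation state +3 gives a d⁵ configuration for Fe³⁺.
Electron filling gives t₂g⁵ eg⁰.
CFSE(orbital) = 5×(-0.4Δ_oct) + 0×(0.6Δ_oct) = -2.0Δ_oct; with Δ_oct = 406 kJ/mol that is -812 kJ/mol.
Pairing penalty: 2 pairs vs 0 in the high-spin reference → 2 extra × P = 698 kJ/mol.
Net CFSE = -812 + 698 = -114 kJ/mol.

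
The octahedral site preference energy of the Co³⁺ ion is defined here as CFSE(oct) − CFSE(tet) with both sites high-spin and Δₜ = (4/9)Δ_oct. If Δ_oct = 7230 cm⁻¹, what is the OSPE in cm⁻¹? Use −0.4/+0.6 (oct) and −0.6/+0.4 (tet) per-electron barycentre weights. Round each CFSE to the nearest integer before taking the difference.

Co is in group 9, so Co³⁺ is d⁶ (9 − 3 = 6).
In an octahedral site d⁶ (HS) is t2g^4 e_g^2, giving CFSE(oct) = -0.4Δ_oct = -2892 cm⁻¹.
Tetrahedral e^3 t2^3 gives -0.6Δₜ = -0.6 × (4/9) × 7230 = -1928 cm⁻¹.
OSPE = -2892 − (-1928) = -964 cm⁻¹.

-964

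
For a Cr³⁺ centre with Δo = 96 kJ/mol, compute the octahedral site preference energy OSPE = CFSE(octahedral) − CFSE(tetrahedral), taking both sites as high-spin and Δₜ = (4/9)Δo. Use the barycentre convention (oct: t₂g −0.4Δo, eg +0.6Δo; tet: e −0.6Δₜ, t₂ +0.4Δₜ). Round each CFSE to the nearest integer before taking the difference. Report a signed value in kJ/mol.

-81

Cr³⁺: group 6, so d-count = 6 − 3 = 3.
Octahedral high-spin t2g^3 e_g^0: CFSE = -1.2 × 96 = -115 kJ/mol.
Tetrahedral e^2 t2^1 gives -0.8Δₜ = -0.8 × (4/9) × 96 = -34 kJ/mol.
OSPE = CFSE(oct) − CFSE(tet) = -115 − (-34) = -81 kJ/mol.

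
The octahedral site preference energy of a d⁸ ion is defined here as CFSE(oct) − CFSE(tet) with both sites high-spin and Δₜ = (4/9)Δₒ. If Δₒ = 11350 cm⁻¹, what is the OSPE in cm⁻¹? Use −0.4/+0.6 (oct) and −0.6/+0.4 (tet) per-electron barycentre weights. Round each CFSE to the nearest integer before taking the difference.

-9584

Octahedral high-spin t₂g⁶ eg²: CFSE = -1.2 × 11350 = -13620 cm⁻¹.
In a tetrahedral site the filling is e⁴ t₂⁴: CFSE(tet) = -0.8Δₜ = -0.8 × (4/9)(11350) = -4036 cm⁻¹.
OSPE = CFSE(oct) − CFSE(tet) = -13620 − (-4036) = -9584 cm⁻¹.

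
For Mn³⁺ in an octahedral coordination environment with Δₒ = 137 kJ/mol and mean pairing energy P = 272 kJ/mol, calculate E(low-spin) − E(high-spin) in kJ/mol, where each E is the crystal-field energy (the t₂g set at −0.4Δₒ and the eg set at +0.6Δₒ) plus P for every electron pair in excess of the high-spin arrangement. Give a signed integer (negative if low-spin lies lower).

Mn is in group 7, so Mn³⁺ is d⁴ (7 − 3 = 4).
High-spin d⁴ fills as t₂g³ eg¹ with CFSE 3(−0.4) + 1(+0.6) = -0.6Δₒ = -82 kJ/mol.
For low-spin the configuration is t₂g⁴ eg⁰: orbital energy -1.6 × 137 = -219 kJ/mol, and 1 additional pair relative to high-spin adds 272 kJ/mol, giving 53 kJ/mol.
E(LS) − E(HS) = 53 − (-82) = 135 kJ/mol.

135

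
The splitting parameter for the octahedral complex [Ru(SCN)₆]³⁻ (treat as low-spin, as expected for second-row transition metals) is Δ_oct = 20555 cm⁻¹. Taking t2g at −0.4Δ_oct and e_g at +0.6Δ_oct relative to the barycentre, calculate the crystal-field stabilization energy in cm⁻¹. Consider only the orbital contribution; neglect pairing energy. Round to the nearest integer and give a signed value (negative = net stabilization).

Each SCN⁻ contributes -1; 6 × (-1) = -6. With overall charge -3, Ru is in the +3 oxidation state.
Group 8 minus oxidation state +3 gives a d⁵ configuration for Ru³⁺.
Electron filling gives t2g^5 e_g^0.
Orbital CFSE = 5(-0.4) + 0(0.6) = -2.0Δ_oct = -2.0 × 20555 = -41110 cm⁻¹.

-41110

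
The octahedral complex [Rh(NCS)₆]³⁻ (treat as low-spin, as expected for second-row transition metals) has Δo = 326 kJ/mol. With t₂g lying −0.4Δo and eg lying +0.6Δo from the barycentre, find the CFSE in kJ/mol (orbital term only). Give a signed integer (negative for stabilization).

Each NCS⁻ contributes -1; 6 × (-1) = -6. With overall charge -3, Rh is in the +3 oxidation state.
Rh is in group 9, so Rh³⁺ is d⁶ (9 − 3 = 6).
The d⁶ electrons fill as t₂g⁶ eg⁰.
The orbital stabilization is -2.4Δo = -2.4 × 326 = -782 kJ/mol.

-782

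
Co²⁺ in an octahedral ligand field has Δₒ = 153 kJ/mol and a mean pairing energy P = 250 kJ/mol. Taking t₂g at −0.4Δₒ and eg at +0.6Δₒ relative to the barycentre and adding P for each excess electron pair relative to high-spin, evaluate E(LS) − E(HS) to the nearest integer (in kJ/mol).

Co²⁺: group 9, so d-count = 9 − 2 = 7.
High-spin: t₂g⁵ eg², CFSE = -0.8Δₒ = -122 kJ/mol.
Low-spin t₂g⁶ eg¹ gives -1.8Δₒ = -275 kJ/mol, but forming 1 extra pair costs 1P = 250 kJ/mol, so E(LS) = -275 + 250 = -25 kJ/mol.
Thus E(LS) − E(HS) = 97 kJ/mol.

97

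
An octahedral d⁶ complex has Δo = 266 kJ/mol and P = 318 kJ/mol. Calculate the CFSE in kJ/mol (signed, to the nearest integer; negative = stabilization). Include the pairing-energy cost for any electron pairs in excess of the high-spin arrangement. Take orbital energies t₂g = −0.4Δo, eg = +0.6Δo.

-106

Here Δo < P (266 < 318), so the high-spin state is favoured.
Filling d⁶ accordingly: t₂g⁴ eg².
Orbital CFSE = -0.4Δo = -0.4 × 266 = -106 kJ/mol.
High-spin has no excess pairs, so no pairing correction applies.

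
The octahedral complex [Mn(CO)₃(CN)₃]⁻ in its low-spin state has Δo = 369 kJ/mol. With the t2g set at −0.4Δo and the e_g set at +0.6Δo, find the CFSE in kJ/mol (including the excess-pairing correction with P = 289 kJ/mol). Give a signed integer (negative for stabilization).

-160

Ligand charges: 3×(+0) from CO and 3×(-1) from CN⁻ sum to -3; with overall charge -1, Mn is +2.
Mn²⁺: group 7, so d-count = 7 − 2 = 5.
The d⁵ electrons fill as t2g^5 e_g^0.
Orbital CFSE = 5(-0.4) + 0(0.6) = -2.0Δo = -2.0 × 369 = -738 kJ/mol.
Pairing penalty: 2 pairs vs 0 in the high-spin reference → 2 extra × P = 578 kJ/mol.
Combining: -738 + 578 = -160 kJ/mol.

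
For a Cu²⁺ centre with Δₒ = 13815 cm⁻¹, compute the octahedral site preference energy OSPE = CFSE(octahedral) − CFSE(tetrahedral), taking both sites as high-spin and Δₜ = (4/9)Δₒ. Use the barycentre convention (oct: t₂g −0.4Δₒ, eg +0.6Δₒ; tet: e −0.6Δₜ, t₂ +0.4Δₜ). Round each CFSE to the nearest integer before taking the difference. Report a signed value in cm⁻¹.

Cu sits in group 11; removing 2 electrons leaves Cu²⁺ with 11 − 2 = 9 d electrons.
In an octahedral site d⁹ (HS) is t₂g⁶ eg³, giving CFSE(oct) = -0.6Δₒ = -8289 cm⁻¹.
Tetrahedral e⁴ t₂⁵ gives -0.4Δₜ = -0.4 × (4/9) × 13815 = -2456 cm⁻¹.
Subtracting, OSPE = -8289 − (-2456) = -5833 cm⁻¹.

-5833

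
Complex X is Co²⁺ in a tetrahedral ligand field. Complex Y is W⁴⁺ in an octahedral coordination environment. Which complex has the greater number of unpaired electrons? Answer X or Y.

X

X: Co is in group 9, so Co²⁺ is d⁷ (9 − 2 = 7); Tetrahedral splitting is small, so the complex is high-spin; e^4 t2^3 → 3 unpaired.
Y: W⁴⁺: group 6, so d-count = 6 − 4 = 2; t₂g² eg⁰ → 2 unpaired.
So X has more unpaired electrons.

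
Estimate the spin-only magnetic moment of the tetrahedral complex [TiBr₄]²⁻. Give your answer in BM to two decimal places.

Each Br⁻ contributes -1; 4 × (-1) = -4. With overall charge -2, Ti is in the +2 oxidation state.
Ti is in group 4, so Ti²⁺ is d² (4 − 2 = 2).
Tetrahedral fields are weak (Δₜ ≈ 4/9 Δₒ), so electrons fill high-spin.
Configuration: e^2 t2^0 → 2 unpaired electrons.
μ(spin-only) = √[2(2+2)] = √8 ≈ 2.83 BM.

2.83 BM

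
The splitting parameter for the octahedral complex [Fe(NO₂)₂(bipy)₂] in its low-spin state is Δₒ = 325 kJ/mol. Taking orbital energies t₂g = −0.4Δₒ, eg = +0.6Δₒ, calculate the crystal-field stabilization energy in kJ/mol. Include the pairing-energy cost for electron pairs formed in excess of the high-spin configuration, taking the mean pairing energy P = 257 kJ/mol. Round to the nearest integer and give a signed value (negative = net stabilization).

Ligand charges: 2×(-1) from NO₂⁻ and 2×(+0) from bipy sum to -2; with overall charge +0, Fe is +2.
Fe is in group 8, so Fe²⁺ is d⁶ (8 − 2 = 6).
Configuration: t₂g⁶ eg⁰.
CFSE(orbital) = 6×(-0.4Δₒ) + 0×(0.6Δₒ) = -2.4Δₒ; with Δₒ = 325 kJ/mol that is -780 kJ/mol.
Pairing penalty: 3 pairs vs 1 in the high-spin reference → 2 extra × P = 514 kJ/mol.
Overall CFSE = -780 + 514 = -266 kJ/mol.

-266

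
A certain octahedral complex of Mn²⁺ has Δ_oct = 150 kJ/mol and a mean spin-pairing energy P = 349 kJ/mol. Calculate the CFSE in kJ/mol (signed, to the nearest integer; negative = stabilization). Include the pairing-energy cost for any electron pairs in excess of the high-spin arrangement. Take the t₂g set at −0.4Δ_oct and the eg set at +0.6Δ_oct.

0

Mn is in group 7, so Mn²⁺ is d⁵ (7 − 2 = 5).
Δ_oct < P, so pairing is avoided: the ground state is high-spin.
Configuration: t₂g³ eg².
Orbital CFSE = 0.0Δ_oct = 0.0 × 150 = 0 kJ/mol.
High-spin has no excess pairs, so no pairing correction applies.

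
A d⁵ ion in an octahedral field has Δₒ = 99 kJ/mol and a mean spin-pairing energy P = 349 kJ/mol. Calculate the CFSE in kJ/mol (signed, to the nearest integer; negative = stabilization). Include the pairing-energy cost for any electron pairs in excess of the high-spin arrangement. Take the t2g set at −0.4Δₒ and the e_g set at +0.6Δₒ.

0

Δₒ < P, so pairing is avoided: the ground state is high-spin.
That gives t2g^3 e_g^2.
Orbital CFSE = 0.0Δₒ = 0.0 × 99 = 0 kJ/mol.
High-spin has no excess pairs, so no pairing correction applies.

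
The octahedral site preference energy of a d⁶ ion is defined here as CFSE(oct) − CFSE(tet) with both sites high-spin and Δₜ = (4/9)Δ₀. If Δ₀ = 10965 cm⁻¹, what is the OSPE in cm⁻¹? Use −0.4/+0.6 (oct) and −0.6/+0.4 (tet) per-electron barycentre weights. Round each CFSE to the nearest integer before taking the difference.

-1462

Octahedral high-spin t₂g⁴ eg²: CFSE = -0.4 × 10965 = -4386 cm⁻¹.
In a tetrahedral site the filling is e³ t₂³: CFSE(tet) = -0.6Δₜ = -0.6 × (4/9)(10965) = -2924 cm⁻¹.
Subtracting, OSPE = -4386 − (-2924) = -1462 cm⁻¹.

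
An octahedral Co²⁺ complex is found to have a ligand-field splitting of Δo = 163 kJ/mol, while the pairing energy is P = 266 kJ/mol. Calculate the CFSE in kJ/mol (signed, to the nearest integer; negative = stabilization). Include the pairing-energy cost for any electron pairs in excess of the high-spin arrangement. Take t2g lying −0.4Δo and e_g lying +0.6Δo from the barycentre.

-130

Group 9 minus oxidation state +2 gives a d⁷ configuration for Co²⁺.
Since Δo = 163 kJ/mol < P = 266 kJ/mol, the complex adopts the high-spin configuration.
That gives t2g^5 e_g^2.
Orbital CFSE = -0.8Δo = -0.8 × 163 = -130 kJ/mol.
High-spin has no excess pairs, so no pairing correction applies.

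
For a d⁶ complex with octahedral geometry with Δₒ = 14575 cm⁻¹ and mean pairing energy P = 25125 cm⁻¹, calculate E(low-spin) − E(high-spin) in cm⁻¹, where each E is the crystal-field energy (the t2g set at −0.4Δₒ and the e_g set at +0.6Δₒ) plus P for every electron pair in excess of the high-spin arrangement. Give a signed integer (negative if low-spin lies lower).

In the high-spin limit (t2g^4 e_g^2) the orbital term is -0.4Δₒ = -5830 cm⁻¹, with no excess pairing.
For low-spin the configuration is t2g^6 e_g^0: orbital energy -2.4 × 14575 = -34980 cm⁻¹, and 2 additional pairs relative to high-spin add 50250 cm⁻¹, giving 15270 cm⁻¹.
E(LS) − E(HS) = 15270 − (-5830) = 21100 cm⁻¹.

21100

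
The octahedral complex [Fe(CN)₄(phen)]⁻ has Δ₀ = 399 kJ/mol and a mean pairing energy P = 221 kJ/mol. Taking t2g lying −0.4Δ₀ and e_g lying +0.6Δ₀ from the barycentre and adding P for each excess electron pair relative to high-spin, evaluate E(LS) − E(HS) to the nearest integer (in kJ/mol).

-356

Ligand charges: 4×(-1) from CN⁻ and 1×(+0) from phen sum to -4; with overall charge -1, Fe is +3.
Group 8 minus oxidation state +3 gives a d⁵ configuration for Fe³⁺.
In the high-spin limit (t2g^3 e_g^2) the orbital term is 0.0Δ₀ = 0 kJ/mol, with no excess pairing.
For low-spin the configuration is t2g^5 e_g^0: orbital energy -2.0 × 399 = -798 kJ/mol, and 2 additional pairs relative to high-spin add 442 kJ/mol, giving -356 kJ/mol.
The difference is -356 − (0) = -356 kJ/mol, so low-spin lies lower.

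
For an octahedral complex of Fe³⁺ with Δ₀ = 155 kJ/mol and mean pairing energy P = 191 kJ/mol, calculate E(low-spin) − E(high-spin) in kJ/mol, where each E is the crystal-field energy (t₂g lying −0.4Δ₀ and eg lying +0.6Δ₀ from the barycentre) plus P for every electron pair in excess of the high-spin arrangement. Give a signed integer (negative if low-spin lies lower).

Group 8 minus oxidation state +3 gives a d⁵ configuration for Fe³⁺.
In the high-spin limit (t₂g³ eg²) the orbital term is 0.0Δ₀ = 0 kJ/mol, with no excess pairing.
For low-spin the configuration is t₂g⁵ eg⁰: orbital energy -2.0 × 155 = -310 kJ/mol, and 2 additional pairs relative to high-spin add 382 kJ/mol, giving 72 kJ/mol.
E(LS) − E(HS) = 72 − (0) = 72 kJ/mol.

72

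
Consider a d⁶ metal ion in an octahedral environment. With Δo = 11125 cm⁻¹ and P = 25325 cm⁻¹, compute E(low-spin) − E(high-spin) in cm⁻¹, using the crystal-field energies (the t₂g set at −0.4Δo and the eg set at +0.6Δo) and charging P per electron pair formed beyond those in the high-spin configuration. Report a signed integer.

28400

High-spin: t₂g⁴ eg², CFSE = -0.4Δo = -4450 cm⁻¹.
Low-spin t₂g⁶ eg⁰ gives -2.4Δo = -26700 cm⁻¹, but forming 2 extra pairs costs 2P = 50650 cm⁻¹, so E(LS) = -26700 + 50650 = 23950 cm⁻¹.
E(LS) − E(HS) = 23950 − (-4450) = 28400 cm⁻¹.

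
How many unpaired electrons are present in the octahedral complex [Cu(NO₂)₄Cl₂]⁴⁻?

Ligand charges: 4×(-1) from NO₂⁻ and 2×(-1) from Cl⁻ sum to -6; with overall charge -4, Cu is +2.
Group 11 minus oxidation state +2 gives a d⁹ configuration for Cu²⁺.
Configuration: t₂g⁶ eg³, giving 1 unpaired electron.

1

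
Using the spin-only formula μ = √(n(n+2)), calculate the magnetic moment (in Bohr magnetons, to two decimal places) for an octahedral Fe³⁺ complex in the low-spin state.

1.73 Bohr magnetons

Group 8 minus oxidation state +3 gives a d⁵ configuration for Fe³⁺.
Configuration: t₂g⁵ eg⁰ → 1 unpaired electron.
μ(spin-only) = √[1(1+2)] = √3 ≈ 1.73 Bohr magnetons.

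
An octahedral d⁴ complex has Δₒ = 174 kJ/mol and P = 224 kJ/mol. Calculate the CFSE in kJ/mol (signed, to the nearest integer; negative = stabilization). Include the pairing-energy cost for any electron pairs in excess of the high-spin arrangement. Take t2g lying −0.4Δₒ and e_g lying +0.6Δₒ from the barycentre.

Here Δₒ < P (174 < 224), so the high-spin state is favoured.
Configuration: t2g^3 e_g^1.
Orbital CFSE = -0.6Δₒ = -0.6 × 174 = -104 kJ/mol.
High-spin has no excess pairs, so no pairing correction applies.

-104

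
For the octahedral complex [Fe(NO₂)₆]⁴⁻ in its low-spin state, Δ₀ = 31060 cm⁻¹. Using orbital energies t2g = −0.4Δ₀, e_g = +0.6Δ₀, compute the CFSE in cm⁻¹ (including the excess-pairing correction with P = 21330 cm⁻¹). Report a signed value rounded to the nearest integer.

Each NO₂⁻ contributes -1; 6 × (-1) = -6. With overall charge -4, Fe is in the +2 oxidation state.
Fe is in group 8, so Fe²⁺ is d⁶ (8 − 2 = 6).
Electron filling gives t2g^6 e_g^0.
The orbital stabilization is -2.4Δ₀ = -2.4 × 31060 = -74544 cm⁻¹.
Pairing penalty: 3 pairs vs 1 in the high-spin reference → 2 extra × P = 42660 cm⁻¹.
Net CFSE = -74544 + 42660 = -31884 cm⁻¹.

-31884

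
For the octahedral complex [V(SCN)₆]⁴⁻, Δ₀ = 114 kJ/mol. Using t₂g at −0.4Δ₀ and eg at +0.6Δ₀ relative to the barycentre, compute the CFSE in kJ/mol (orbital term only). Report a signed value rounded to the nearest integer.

-137

Each SCN⁻ contributes -1; 6 × (-1) = -6. With overall charge -4, V is in the +2 oxidation state.
V is in group 5, so V²⁺ is d³ (5 − 2 = 3).
The d³ electrons fill as t₂g³ eg⁰.
Orbital CFSE = 3(-0.4) + 0(0.6) = -1.2Δ₀ = -1.2 × 114 = -137 kJ/mol.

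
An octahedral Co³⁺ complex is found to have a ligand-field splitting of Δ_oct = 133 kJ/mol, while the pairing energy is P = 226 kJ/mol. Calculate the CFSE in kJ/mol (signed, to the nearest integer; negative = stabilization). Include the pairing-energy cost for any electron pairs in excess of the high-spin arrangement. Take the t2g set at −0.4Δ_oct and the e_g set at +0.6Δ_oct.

-53

Co is in group 9, so Co³⁺ is d⁶ (9 − 3 = 6).
Since Δ_oct = 133 kJ/mol < P = 226 kJ/mol, the complex adopts the high-spin configuration.
Filling d⁶ accordingly: t2g^4 e_g^2.
Orbital CFSE = -0.4Δ_oct = -0.4 × 133 = -53 kJ/mol.
High-spin has no excess pairs, so no pairing correction applies.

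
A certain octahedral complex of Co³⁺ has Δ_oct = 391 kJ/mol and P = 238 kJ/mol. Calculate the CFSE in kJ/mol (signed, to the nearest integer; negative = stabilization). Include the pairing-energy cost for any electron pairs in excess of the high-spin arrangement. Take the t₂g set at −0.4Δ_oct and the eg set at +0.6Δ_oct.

-462

Co sits in group 9; removing 3 electrons leaves Co³⁺ with 9 − 3 = 6 d electrons.
Here Δ_oct > P (391 > 238), so the low-spin state is favoured.
Filling d⁶ accordingly: t₂g⁶ eg⁰.
Orbital CFSE = -2.4Δ_oct = -2.4 × 391 = -938 kJ/mol.
Excess pairs vs high-spin: 3 − 1 = 2; pairing cost = +476 kJ/mol.
Net CFSE = -938 + 476 = -462 kJ/mol.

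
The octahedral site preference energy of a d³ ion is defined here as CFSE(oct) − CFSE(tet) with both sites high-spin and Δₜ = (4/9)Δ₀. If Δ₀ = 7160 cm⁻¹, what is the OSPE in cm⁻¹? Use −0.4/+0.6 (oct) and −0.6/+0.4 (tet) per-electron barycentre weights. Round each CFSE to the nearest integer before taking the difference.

-6046

Octahedral (high-spin): t₂g³ eg⁰, CFSE = 3(−0.4) + 0(+0.6) = -1.2Δ₀ = -1.2 × 7160 = -8592 cm⁻¹.
Tetrahedral: e² t₂¹, CFSE = 2(−0.6) + 1(+0.4) = -0.8Δₜ = -0.8 × (4/9) × 7160 = -2546 cm⁻¹.
OSPE = CFSE(oct) − CFSE(tet) = -8592 − (-2546) = -6046 cm⁻¹.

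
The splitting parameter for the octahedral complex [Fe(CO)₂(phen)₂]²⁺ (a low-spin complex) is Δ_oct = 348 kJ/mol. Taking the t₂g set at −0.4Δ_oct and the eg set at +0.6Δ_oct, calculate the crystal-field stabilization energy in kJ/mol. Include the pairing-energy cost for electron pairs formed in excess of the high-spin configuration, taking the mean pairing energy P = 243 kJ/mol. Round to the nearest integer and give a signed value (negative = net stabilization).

-349

Ligand charges: 2×(+0) from CO and 2×(+0) from phen sum to +0; with overall charge +2, Fe is +2.
Group 8 minus oxidation state +2 gives a d⁶ configuration for Fe²⁺.
The d⁶ electrons fill as t₂g⁶ eg⁰.
The orbital stabilization is -2.4Δ_oct = -2.4 × 348 = -835 kJ/mol.
Pairing penalty: 3 pairs vs 1 in the high-spin reference → 2 extra × P = 486 kJ/mol.
Net CFSE = -835 + 486 = -349 kJ/mol.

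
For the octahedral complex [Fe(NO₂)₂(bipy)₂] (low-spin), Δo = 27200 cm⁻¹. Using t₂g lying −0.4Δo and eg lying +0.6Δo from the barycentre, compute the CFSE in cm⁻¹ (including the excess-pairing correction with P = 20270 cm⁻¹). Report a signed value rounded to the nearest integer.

-24740

Ligand charges: 2×(-1) from NO₂⁻ and 2×(+0) from bipy sum to -2; with overall charge +0, Fe is +2.
Fe is in group 8, so Fe²⁺ is d⁶ (8 − 2 = 6).
Electron filling gives t₂g⁶ eg⁰.
CFSE(orbital) = 6×(-0.4Δo) + 0×(0.6Δo) = -2.4Δo; with Δo = 27200 cm⁻¹ that is -65280 cm⁻¹.
High-spin d⁶ would be t₂g⁴ eg² with 1 pair; low-spin has 3, so 2 excess pairs cost +2P = +40540 cm⁻¹.
Overall CFSE = -65280 + 40540 = -24740 cm⁻¹.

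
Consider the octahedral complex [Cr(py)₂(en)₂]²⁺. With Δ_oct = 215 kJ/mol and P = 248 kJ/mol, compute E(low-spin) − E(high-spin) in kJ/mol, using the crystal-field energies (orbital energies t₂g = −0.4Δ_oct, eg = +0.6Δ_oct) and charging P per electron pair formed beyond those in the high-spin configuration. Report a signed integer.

Ligand charges: 2×(+0) from py and 2×(+0) from en sum to +0; with overall charge +2, Cr is +2.
Group 6 minus oxidation state +2 gives a d⁴ configuration for Cr²⁺.
High-spin d⁴ fills as t₂g³ eg¹ with CFSE 3(−0.4) + 1(+0.6) = -0.6Δ_oct = -129 kJ/mol.
Low-spin t₂g⁴ eg⁰ gives -1.6Δ_oct = -344 kJ/mol, but forming 1 extra pair costs 1P = 248 kJ/mol, so E(LS) = -344 + 248 = -96 kJ/mol.
The difference is -96 − (-129) = 33 kJ/mol, so high-spin lies lower.

33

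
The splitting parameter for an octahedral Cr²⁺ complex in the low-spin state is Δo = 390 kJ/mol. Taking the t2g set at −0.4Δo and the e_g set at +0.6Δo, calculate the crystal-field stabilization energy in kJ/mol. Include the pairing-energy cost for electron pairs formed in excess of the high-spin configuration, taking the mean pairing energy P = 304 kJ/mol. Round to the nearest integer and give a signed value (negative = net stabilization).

Cr sits in group 6; removing 2 electrons leaves Cr²⁺ with 6 − 2 = 4 d electrons.
The d⁴ electrons fill as t2g^4 e_g^0.
Orbital CFSE = 4(-0.4) + 0(0.6) = -1.6Δo = -1.6 × 390 = -624 kJ/mol.
High-spin d⁴ would be t2g^3 e_g^1 with 0 pairs; low-spin has 1, so 1 excess pair costs +1P = +304 kJ/mol.
Net CFSE = -624 + 304 = -320 kJ/mol.

-320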